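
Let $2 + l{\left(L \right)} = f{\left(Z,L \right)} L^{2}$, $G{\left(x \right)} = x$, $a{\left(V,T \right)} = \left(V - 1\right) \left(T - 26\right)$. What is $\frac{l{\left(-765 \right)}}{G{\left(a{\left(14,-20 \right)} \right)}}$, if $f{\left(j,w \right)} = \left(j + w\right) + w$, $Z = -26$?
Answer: $\frac{455305051}{299} \approx 1.5228 \cdot 10^{6}$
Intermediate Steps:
$a{\left(V,T \right)} = \left(-1 + V\right) \left(-26 + T\right)$
$f{\left(j,w \right)} = j + 2 w$
$l{\left(L \right)} = -2 + L^{2} \left(-26 + 2 L\right)$ ($l{\left(L \right)} = -2 + \left(-26 + 2 L\right) L^{2} = -2 + L^{2} \left(-26 + 2 L\right)$)
$\frac{l{\left(-765 \right)}}{G{\left(a{\left(14,-20 \right)} \right)}} = \frac{-2 + 2 \left(-765\right)^{2} \left(-13 - 765\right)}{26 - -20 - 364 - 280} = \frac{-2 + 2 \cdot 585225 \left(-778\right)}{26 + 20 - 364 - 280} = \frac{-2 - 910610100}{-598} = \left(-910610102\right) \left(- \frac{1}{598}\right) = \frac{455305051}{299}$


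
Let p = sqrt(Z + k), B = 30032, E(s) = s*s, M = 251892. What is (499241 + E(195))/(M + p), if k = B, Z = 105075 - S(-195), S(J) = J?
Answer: 67666503636/31724722181 - 268633*sqrt(135302)/31724722181 ≈ 2.1298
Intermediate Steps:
E(s) = s**2
Z = 105270 (Z = 105075 - 1*(-195) = 105075 + 195 = 105270)
k = 30032
p = sqrt(135302) (p = sqrt(105270 + 30032) = sqrt(135302) ≈ 367.83)
(499241 + E(195))/(M + p) = (499241 + 195**2)/(251892 + sqrt(135302)) = (499241 + 38025)/(251892 + sqrt(135302)) = 537266/(251892 + sqrt(135302))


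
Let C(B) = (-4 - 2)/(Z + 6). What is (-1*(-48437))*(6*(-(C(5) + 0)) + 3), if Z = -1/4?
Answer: 10317081/23 ≈ 4.4857e+5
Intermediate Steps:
Z = -1/4 (Z = -1*1/4 = -1/4 ≈ -0.25000)
C(B) = -24/23 (C(B) = (-4 - 2)/(-1/4 + 6) = -6/23/4 = -6*4/23 = -24/23)
(-1*(-48437))*(6*(-(C(5) + 0)) + 3) = (-1*(-48437))*(6*(-(-24/23 + 0)) + 3) = 48437*(6*(-1*(-24/23)) + 3) = 48437*(6*(24/23) + 3) = 48437*(144/23 + 3) = 48437*(213/23) = 10317081/23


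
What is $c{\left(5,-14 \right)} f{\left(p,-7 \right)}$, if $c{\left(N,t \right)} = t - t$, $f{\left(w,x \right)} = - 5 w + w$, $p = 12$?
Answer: $0$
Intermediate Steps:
$f{\left(w,x \right)} = - 4 w$
$c{\left(N,t \right)} = 0$
$c{\left(5,-14 \right)} f{\left(p,-7 \right)} = 0 \left(\left(-4\right) 12\right) = 0 \left(-48\right) = 0$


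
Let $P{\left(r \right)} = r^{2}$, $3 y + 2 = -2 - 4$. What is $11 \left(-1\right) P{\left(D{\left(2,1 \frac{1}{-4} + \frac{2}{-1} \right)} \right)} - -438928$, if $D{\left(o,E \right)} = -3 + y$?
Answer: $\frac{3947173}{9} \approx 4.3858 \cdot 10^{5}$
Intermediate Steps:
$y = - \frac{8}{3}$ ($y = - \frac{2}{3} + \frac{-2 - 4}{3} = - \frac{2}{3} + \frac{1}{3} \left(-6\right) = - \frac{2}{3} - 2 = - \frac{8}{3} \approx -2.6667$)
$D{\left(o,E \right)} = - \frac{17}{3}$ ($D{\left(o,E \right)} = -3 - \frac{8}{3} = - \frac{17}{3}$)
$11 \left(-1\right) P{\left(D{\left(2,1 \frac{1}{-4} + \frac{2}{-1} \right)} \right)} - -438928 = 11 \left(-1\right) \left(- \frac{17}{3}\right)^{2} - -438928 = \left(-11\right) \frac{289}{9} + 438928 = - \frac{3179}{9} + 438928 = \frac{3947173}{9}$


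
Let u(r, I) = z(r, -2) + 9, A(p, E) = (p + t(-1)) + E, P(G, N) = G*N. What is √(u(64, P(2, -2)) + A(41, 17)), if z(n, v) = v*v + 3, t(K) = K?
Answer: √73 ≈ 8.5440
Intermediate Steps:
A(p, E) = -1 + E + p (A(p, E) = (p - 1) + E = (-1 + p) + E = -1 + E + p)
z(n, v) = 3 + v² (z(n, v) = v² + 3 = 3 + v²)
u(r, I) = 16 (u(r, I) = (3 + (-2)²) + 9 = (3 + 4) + 9 = 7 + 9 = 16)
√(u(64, P(2, -2)) + A(41, 17)) = √(16 + (-1 + 17 + 41)) = √(16 + 57) = √73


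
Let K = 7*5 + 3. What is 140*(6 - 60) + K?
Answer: -7522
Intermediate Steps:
K = 38 (K = 35 + 3 = 38)
140*(6 - 60) + K = 140*(6 - 60) + 38 = 140*(-54) + 38 = -7560 + 38 = -7522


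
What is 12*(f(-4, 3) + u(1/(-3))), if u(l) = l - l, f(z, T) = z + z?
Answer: -96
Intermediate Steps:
f(z, T) = 2*z
u(l) = 0
12*(f(-4, 3) + u(1/(-3))) = 12*(2*(-4) + 0) = 12*(-8 + 0) = 12*(-8) = -96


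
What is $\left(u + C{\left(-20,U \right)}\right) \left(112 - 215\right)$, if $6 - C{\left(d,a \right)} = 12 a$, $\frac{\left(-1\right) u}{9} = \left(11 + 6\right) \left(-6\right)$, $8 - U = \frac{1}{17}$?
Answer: $- \frac{1451064}{17} \approx -85357.0$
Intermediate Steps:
$U = \frac{135}{17}$ ($U = 8 - \frac{1}{17} = \frac{135}{17} \approx 7.9412$)
$u = 918$ ($u = - 9 \left(11 + 6\right) \left(-6\right) = - 9 \cdot 17 \left(-6\right) = \left(-9\right) \left(-102\right) = 918$)
$C{\left(d,a \right)} = 6 - 12 a$
$\left(u + C{\left(-20,U \right)}\right) \left(112 - 215\right) = \left(918 + \left(6 - \frac{1620}{17}\right)\right) \left(112 - 215\right) = \left(918 - \frac{1518}{17}\right) \left(-103\right) = \frac{14088}{17} \left(-103\right) = - \frac{1451064}{17}$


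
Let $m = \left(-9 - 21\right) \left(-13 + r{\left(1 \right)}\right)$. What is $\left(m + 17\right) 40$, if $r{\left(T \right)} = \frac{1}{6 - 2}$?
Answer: $15980$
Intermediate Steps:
$r{\left(T \right)} = \frac{1}{4}$
$m = \frac{765}{2}$ ($m = \left(-9 - 21\right) \left(-13 + \frac{1}{4}\right) = \left(-30\right) \left(- \frac{51}{4}\right) = \frac{765}{2} \approx 382.5$)
$\left(m + 17\right) 40 = \left(\frac{765}{2} + 17\right) 40 = \frac{799}{2} \cdot 40 = 15980$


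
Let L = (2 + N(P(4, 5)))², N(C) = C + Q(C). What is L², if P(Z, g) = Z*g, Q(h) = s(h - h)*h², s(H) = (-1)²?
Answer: 31713911056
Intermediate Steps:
s(H) = 1
Q(h) = h² (Q(h) = 1*h² = h²)
N(C) = C + C²
L = 178084 (L = (2 + (4*5)*(1 + 4*5))² = (2 + 20*(1 + 20))² = (2 + 20*21)² = (2 + 420)² = 422² = 178084)
L² = 178084² = 31713911056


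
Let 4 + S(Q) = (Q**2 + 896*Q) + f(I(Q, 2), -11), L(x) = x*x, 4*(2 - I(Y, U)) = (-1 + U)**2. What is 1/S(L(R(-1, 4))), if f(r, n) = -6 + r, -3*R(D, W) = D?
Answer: 324/29587 ≈ 0.010951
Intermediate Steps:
R(D, W) = -D/3
I(Y, U) = 2 - (-1 + U)**2/4
L(x) = x**2
S(Q) = -33/4 + Q**2 + 896*Q (S(Q) = -4 + ((Q**2 + 896*Q) + (-6 + (2 - (-1 + 2)**2/4))) = -4 + ((Q**2 + 896*Q) + (-6 + (2 - 1/4*1**2))) = -4 + ((Q**2 + 896*Q) + (-6 + (2 - 1/4*1))) = -4 + ((Q**2 + 896*Q) + (-6 + (2 - 1/4))) = -4 + ((Q**2 + 896*Q) + (-6 + 7/4)) = -4 + ((Q**2 + 896*Q) - 17/4) = -4 + (-17/4 + Q**2 + 896*Q) = -33/4 + Q**2 + 896*Q)
1/S(L(R(-1, 4))) = 1/(-33/4 + ((-1/3*(-1))**2)**2 + 896*(-1/3*(-1))**2) = 1/(-33/4 + ((1/3)**2)**2 + 896*(1/3)**2) = 1/(-33/4 + (1/9)**2 + 896*(1/9)) = 1/(-33/4 + 1/81 + 896/9) = 1/(29587/324) = 324/29587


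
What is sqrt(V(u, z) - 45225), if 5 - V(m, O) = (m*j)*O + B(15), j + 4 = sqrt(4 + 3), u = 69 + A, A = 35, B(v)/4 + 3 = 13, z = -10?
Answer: 2*sqrt(-12355 + 260*sqrt(7)) ≈ 216.03*I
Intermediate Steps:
B(v) = 40 (B(v) = -12 + 4*13 = -12 + 52 = 40)
u = 104 (u = 69 + 35 = 104)
j = -4 + sqrt(7) (j = -4 + sqrt(4 + 3) = -4 + sqrt(7) ≈ -1.3542)
V(m, O) = -35 - O*m*(-4 + sqrt(7)) (V(m, O) = 5 - ((m*(-4 + sqrt(7)))*O + 40) = 5 - (O*m*(-4 + sqrt(7)) + 40) = 5 - (40 + O*m*(-4 + sqrt(7))) = 5 + (-40 - O*m*(-4 + sqrt(7))) = -35 - O*m*(-4 + sqrt(7)))
sqrt(V(u, z) - 45225) = sqrt((-35 - 10*104*(4 - sqrt(7))) - 45225) = sqrt((-35 + (-4160 + 1040*sqrt(7))) - 45225) = sqrt((-4195 + 1040*sqrt(7)) - 45225) = sqrt(-49420 + 1040*sqrt(7))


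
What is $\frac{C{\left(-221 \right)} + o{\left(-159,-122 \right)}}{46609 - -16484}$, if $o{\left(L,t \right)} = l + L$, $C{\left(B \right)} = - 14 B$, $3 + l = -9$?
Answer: $\frac{2923}{63093} \approx 0.046328$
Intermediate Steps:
$l = -12$ ($l = -3 - 9 = -12$)
$o{\left(L,t \right)} = -12 + L$
$\frac{C{\left(-221 \right)} + o{\left(-159,-122 \right)}}{46609 - -16484} = \frac{\left(-14\right) \left(-221\right) - 171}{46609 - -16484} = \frac{3094 - 171}{46609 + 16484} = \frac{2923}{63093}$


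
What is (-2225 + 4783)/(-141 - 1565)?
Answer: -1279/853 ≈ -1.4994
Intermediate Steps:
(-2225 + 4783)/(-141 - 1565) = 2558/(-1706) = 2558*(-1/1706) = -1279/853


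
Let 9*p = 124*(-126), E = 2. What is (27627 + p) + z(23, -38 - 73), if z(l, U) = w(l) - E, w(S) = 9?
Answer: 25898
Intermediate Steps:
z(l, U) = 7 (z(l, U) = 9 - 1*2 = 9 - 2 = 7)
p = -1736 (p = (124*(-126))/9 = (⅑)*(-15624) = -1736)
(27627 + p) + z(23, -38 - 73) = (27627 - 1736) + 7 = 25891 + 7 = 25898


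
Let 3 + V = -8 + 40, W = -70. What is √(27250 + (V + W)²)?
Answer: √28931 ≈ 170.09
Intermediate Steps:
V = 29 (V = -3 + (-8 + 40) = -3 + 32 = 29)
√(27250 + (V + W)²) = √(27250 + (29 - 70)²) = √(27250 + (-41)²) = √(27250 + 1681) = √28931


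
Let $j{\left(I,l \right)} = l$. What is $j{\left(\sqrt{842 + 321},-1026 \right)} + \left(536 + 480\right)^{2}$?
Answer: $1031230$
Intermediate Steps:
$j{\left(\sqrt{842 + 321},-1026 \right)} + \left(536 + 480\right)^{2} = -1026 + \left(536 + 480\right)^{2} = -1026 + 1016^{2} = -1026 + 1032256 = 1031230$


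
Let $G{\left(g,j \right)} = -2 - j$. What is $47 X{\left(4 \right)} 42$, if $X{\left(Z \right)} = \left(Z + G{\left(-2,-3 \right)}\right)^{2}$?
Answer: $49350$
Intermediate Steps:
$X{\left(Z \right)} = \left(1 + Z\right)^{2}$ ($X{\left(Z \right)} = \left(Z - -1\right)^{2} = \left(Z + \left(-2 + 3\right)\right)^{2} = \left(Z + 1\right)^{2} = \left(1 + Z\right)^{2}$)
$47 X{\left(4 \right)} 42 = 47 \left(1 + 4\right)^{2} \cdot 42 = 47 \cdot 5^{2} \cdot 42 = 47 \cdot 25 \cdot 42 = 1175 \cdot 42 = 49350$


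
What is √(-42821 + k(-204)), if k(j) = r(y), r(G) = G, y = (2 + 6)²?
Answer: 13*I*√253 ≈ 206.78*I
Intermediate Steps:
y = 64 (y = 8² = 64)
k(j) = 64
√(-42821 + k(-204)) = √(-42821 + 64) = √(-42757) = 13*I*√253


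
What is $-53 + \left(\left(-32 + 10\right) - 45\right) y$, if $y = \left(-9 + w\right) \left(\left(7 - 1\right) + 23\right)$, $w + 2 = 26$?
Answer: $-29198$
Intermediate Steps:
$w = 24$ ($w = -2 + 26 = 24$)
$y = 435$ ($y = \left(-9 + 24\right) \left(\left(7 - 1\right) + 23\right) = 15 \left(6 + 23\right) = 15 \cdot 29 = 435$)
$-53 + \left(\left(-32 + 10\right) - 45\right) y = -53 + \left(\left(-32 + 10\right) - 45\right) 435 = -53 + \left(-22 - 45\right) 435 = -53 - 29145 = -29198$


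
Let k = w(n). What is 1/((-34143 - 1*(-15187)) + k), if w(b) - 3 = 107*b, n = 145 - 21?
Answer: -1/5685 ≈ -0.00017590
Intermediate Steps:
n = 124
w(b) = 3 + 107*b
k = 13271 (k = 3 + 107*124 = 3 + 13268 = 13271)
1/((-34143 - 1*(-15187)) + k) = 1/((-34143 - 1*(-15187)) + 13271) = 1/((-34143 + 15187) + 13271) = 1/(-18956 + 13271) = 1/(-5685) = -1/5685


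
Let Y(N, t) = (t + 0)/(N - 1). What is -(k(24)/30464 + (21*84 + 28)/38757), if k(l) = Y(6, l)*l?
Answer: -4613773/92241660 ≈ -0.050018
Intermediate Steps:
Y(N, t) = t/(-1 + N)
k(l) = l²/5 (k(l) = (l/(-1 + 6))*l = (l/5)*l = l²/5)
-(k(24)/30464 + (21*84 + 28)/38757) = -(((⅕)*24²)/30464 + (21*84 + 28)/38757) = -(((⅕)*576)*(1/30464) + (1764 + 28)*(1/38757)) = -((576/5)*(1/30464) + 1792*(1/38757)) = -(9/2380 + 1792/38757) = -1*4613773/92241660 = -4613773/92241660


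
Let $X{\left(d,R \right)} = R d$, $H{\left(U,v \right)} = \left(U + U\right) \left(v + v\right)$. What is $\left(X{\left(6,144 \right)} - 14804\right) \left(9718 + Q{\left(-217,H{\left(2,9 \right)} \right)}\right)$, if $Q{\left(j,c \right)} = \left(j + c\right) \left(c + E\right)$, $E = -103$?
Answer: $-198129220$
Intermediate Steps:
$H{\left(U,v \right)} = 4 U v$ ($H{\left(U,v \right)} = 2 U 2 v = 4 U v$)
$Q{\left(j,c \right)} = \left(-103 + c\right) \left(c + j\right)$ ($Q{\left(j,c \right)} = \left(j + c\right) \left(c - 103\right) = \left(c + j\right) \left(-103 + c\right) = \left(-103 + c\right) \left(c + j\right)$)
$\left(X{\left(6,144 \right)} - 14804\right) \left(9718 + Q{\left(-217,H{\left(2,9 \right)} \right)}\right) = \left(144 \cdot 6 - 14804\right) \left(9718 + \left(\left(4 \cdot 2 \cdot 9\right)^{2} - 103 \cdot 4 \cdot 2 \cdot 9 - -22351 + 4 \cdot 2 \cdot 9 \left(-217\right)\right)\right) = \left(864 - 14804\right) \left(9718 + \left(72^{2} - 7416 + 22351 + 72 \left(-217\right)\right)\right) = - 13940 \left(9718 + \left(5184 - 7416 + 22351 - 15624\right)\right) = - 13940 \left(9718 + 4495\right) = \left(-13940\right) 14213 = -198129220$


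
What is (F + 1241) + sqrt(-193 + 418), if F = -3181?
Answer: -1925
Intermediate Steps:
(F + 1241) + sqrt(-193 + 418) = (-3181 + 1241) + sqrt(-193 + 418) = -1940 + sqrt(225) = -1940 + 15 = -1925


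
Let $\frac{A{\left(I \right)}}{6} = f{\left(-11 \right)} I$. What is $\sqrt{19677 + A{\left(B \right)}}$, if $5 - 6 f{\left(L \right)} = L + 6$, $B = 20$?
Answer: $\sqrt{19877} \approx 140.99$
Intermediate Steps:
$f{\left(L \right)} = - \frac{1}{6} - \frac{L}{6}$ ($f{\left(L \right)} = \frac{5}{6} - \frac{L + 6}{6} = \frac{5}{6} - \frac{6 + L}{6} = \frac{5}{6} - \left(1 + \frac{L}{6}\right) = - \frac{1}{6} - \frac{L}{6}$)
$A{\left(I \right)} = 10 I$ ($A{\left(I \right)} = 6 \left(- \frac{1}{6} - - \frac{11}{6}\right) I = 6 \left(- \frac{1}{6} + \frac{11}{6}\right) I = 6 \frac{5 I}{3} = 10 I$)
$\sqrt{19677 + A{\left(B \right)}} = \sqrt{19677 + 10 \cdot 20} = \sqrt{19677 + 200} = \sqrt{19877}$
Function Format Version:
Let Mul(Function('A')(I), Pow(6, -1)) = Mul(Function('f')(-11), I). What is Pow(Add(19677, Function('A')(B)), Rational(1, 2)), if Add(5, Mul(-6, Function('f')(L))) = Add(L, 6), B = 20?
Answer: Pow(19877, Rational(1, 2)) ≈ 140.99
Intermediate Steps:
Function('f')(L) = Add(Rational(-1, 6), Mul(Rational(-1, 6), L)) (Function('f')(L) = Add(Rational(5, 6), Mul(Rational(-1, 6), Add(L, 6))) = Add(Rational(5, 6), Mul(Rational(-1, 6), Add(6, L))) = Add(Rational(5, 6), Add(-1, Mul(Rational(-1, 6), L))) = Add(Rational(-1, 6), Mul(Rational(-1, 6), L)))
Function('A')(I) = Mul(10, I) (Function('A')(I) = Mul(6, Mul(Add(Rational(-1, 6), Mul(Rational(-1, 6), -11)), I)) = Mul(6, Mul(Add(Rational(-1, 6), Rational(11, 6)), I)) = Mul(6, Mul(Rational(5, 3), I)) = Mul(10, I))
Pow(Add(19677, Function('A')(B)), Rational(1, 2)) = Pow(Add(19677, Mul(10, 20)), Rational(1, 2)) = Pow(Add(19677, 200), Rational(1, 2)) = Pow(19877, Rational(1, 2))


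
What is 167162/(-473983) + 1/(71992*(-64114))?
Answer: -771568822774239/2187761004895504 ≈ -0.35267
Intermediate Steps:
167162/(-473983) + 1/(71992*(-64114)) = 167162*(-1/473983) + (1/71992)*(-1/64114) = -167162/473983 - 1/4615695088 = -771568822774239/2187761004895504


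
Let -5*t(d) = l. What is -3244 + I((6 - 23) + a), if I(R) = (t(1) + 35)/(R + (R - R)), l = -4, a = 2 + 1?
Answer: -227259/70 ≈ -3246.6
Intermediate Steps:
a = 3
t(d) = ⅘ (t(d) = -⅕*(-4) = ⅘)
I(R) = 179/(5*R) (I(R) = (⅘ + 35)/(R + (R - R)) = 179/(5*(R + 0)) = 179/(5*R))
-3244 + I((6 - 23) + a) = -3244 + 179/(5*((6 - 23) + 3)) = -3244 + 179/(5*(-17 + 3)) = -3244 + (179/5)/(-14) = -3244 + (179/5)*(-1/14) = -3244 - 179/70 = -227259/70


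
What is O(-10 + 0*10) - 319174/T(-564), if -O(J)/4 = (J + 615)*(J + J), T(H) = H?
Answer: 13808387/282 ≈ 48966.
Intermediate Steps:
O(J) = -8*J*(615 + J) (O(J) = -4*(J + 615)*(J + J) = -4*(615 + J)*2*J = -8*J*(615 + J))
O(-10 + 0*10) - 319174/T(-564) = -8*(-10 + 0*10)*(615 + (-10 + 0*10)) - 319174/(-564) = -8*(-10 + 0)*(615 + (-10 + 0)) - 319174*(-1)/564 = -8*(-10)*(615 - 10) - 1*(-159587/282) = -8*(-10)*605 + 159587/282 = 48400 + 159587/282 = 13808387/282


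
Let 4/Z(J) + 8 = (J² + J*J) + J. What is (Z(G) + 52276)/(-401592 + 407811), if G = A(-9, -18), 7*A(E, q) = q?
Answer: 3398038/404235 ≈ 8.4061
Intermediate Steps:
A(E, q) = q/7
G = -18/7 (G = (⅐)*(-18) = -18/7 ≈ -2.5714)
Z(J) = 4/(-8 + J + 2*J²) (Z(J) = 4/(-8 + ((J² + J*J) + J)) = 4/(-8 + ((J² + J²) + J)) = 4/(-8 + (2*J² + J)) = 4/(-8 + (J + 2*J²)) = 4/(-8 + J + 2*J²))
(Z(G) + 52276)/(-401592 + 407811) = (4/(-8 - 18/7 + 2*(-18/7)²) + 52276)/(-401592 + 407811) = (4/(-8 - 18/7 + 2*(324/49)) + 52276)/6219 = (4/(-8 - 18/7 + 648/49) + 52276)*(1/6219) = (4/(130/49) + 52276)*(1/6219) = (4*(49/130) + 52276)*(1/6219) = (98/65 + 52276)*(1/6219) = (3398038/65)*(1/6219) = 3398038/404235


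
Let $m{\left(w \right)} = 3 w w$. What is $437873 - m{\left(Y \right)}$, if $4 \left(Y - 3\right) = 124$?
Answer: $434405$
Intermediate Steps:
$Y = 34$ ($Y = 3 + \frac{1}{4} \cdot 124 = 3 + 31 = 34$)
$m{\left(w \right)} = 3 w^{2}$
$437873 - m{\left(Y \right)} = 437873 - 3 \cdot 34^{2} = 437873 - 3 \cdot 1156 = 437873 - 3468 = 434405$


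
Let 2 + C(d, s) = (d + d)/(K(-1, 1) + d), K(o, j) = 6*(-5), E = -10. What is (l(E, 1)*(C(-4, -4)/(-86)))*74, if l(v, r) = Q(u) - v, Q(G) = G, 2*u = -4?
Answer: 8880/731 ≈ 12.148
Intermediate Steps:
u = -2 (u = (½)*(-4) = -2)
K(o, j) = -30
C(d, s) = -2 + 2*d/(-30 + d) (C(d, s) = -2 + (d + d)/(-30 + d) = -2 + (2*d)/(-30 + d) = -2 + 2*d/(-30 + d))
l(v, r) = -2 - v
(l(E, 1)*(C(-4, -4)/(-86)))*74 = ((-2 - 1*(-10))*((60/(-30 - 4))/(-86)))*74 = ((-2 + 10)*((60/(-34))*(-1/86)))*74 = (8*((60*(-1/34))*(-1/86)))*74 = (8*(-30/17*(-1/86)))*74 = (8*(15/731))*74 = (120/731)*74 = 8880/731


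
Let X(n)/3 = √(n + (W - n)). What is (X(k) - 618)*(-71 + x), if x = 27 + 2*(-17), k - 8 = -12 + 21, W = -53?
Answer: 48204 - 234*I*√53 ≈ 48204.0 - 1703.5*I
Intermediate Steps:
k = 17 (k = 8 + (-12 + 21) = 8 + 9 = 17)
x = -7 (x = 27 - 34 = -7)
X(n) = 3*I*√53 (X(n) = 3*√(n + (-53 - n)) = 3*√(-53) = 3*(I*√53) = 3*I*√53)
(X(k) - 618)*(-71 + x) = (3*I*√53 - 618)*(-71 - 7) = (-618 + 3*I*√53)*(-78) = 48204 - 234*I*√53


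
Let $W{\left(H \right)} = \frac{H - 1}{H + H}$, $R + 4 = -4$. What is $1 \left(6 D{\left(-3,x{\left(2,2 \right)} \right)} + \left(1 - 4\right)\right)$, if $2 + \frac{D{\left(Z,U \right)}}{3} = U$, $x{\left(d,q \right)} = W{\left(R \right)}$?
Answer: $- \frac{231}{8} \approx -28.875$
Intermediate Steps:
$R = -8$ ($R = -4 - 4 = -8$)
$W{\left(H \right)} = \frac{-1 + H}{2 H}$
$x{\left(d,q \right)} = \frac{9}{16}$ ($x{\left(d,q \right)} = \frac{-1 - 8}{2 \left(-8\right)} = \frac{1}{2} \left(- \frac{1}{8}\right) \left(-9\right) = \frac{9}{16}$)
$D{\left(Z,U \right)} = -6 + 3 U$
$1 \left(6 D{\left(-3,x{\left(2,2 \right)} \right)} + \left(1 - 4\right)\right) = 1 \left(6 \left(-6 + 3 \cdot \frac{9}{16}\right) + \left(1 - 4\right)\right) = 1 \left(6 \left(-6 + \frac{27}{16}\right) - 3\right) = 1 \left(6 \left(- \frac{69}{16}\right) - 3\right) = 1 \left(- \frac{207}{8} - 3\right) = 1 \left(- \frac{231}{8}\right) = - \frac{231}{8}$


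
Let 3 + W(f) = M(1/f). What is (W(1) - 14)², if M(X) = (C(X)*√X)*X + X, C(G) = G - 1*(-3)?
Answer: 144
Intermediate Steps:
C(G) = 3 + G (C(G) = G + 3 = 3 + G)
M(X) = X + X^(3/2)*(3 + X) (M(X) = ((3 + X)*√X)*X + X = (√X*(3 + X))*X + X = X^(3/2)*(3 + X) + X = X + X^(3/2)*(3 + X))
W(f) = -3 + 1/f + (1/f)^(3/2)*(3 + 1/f) (W(f) = -3 + (1/f + (1/f)^(3/2)*(3 + 1/f)) = -3 + 1/f + (1/f)^(3/2)*(3 + 1/f))
(W(1) - 14)² = ((1 - 3*1 + (1/1)^(3/2)*(1 + 3*1))/1 - 14)² = (1*(1 - 3 + 1^(3/2)*(1 + 3)) - 14)² = (1*(1 - 3 + 1*4) - 14)² = (1*(1 - 3 + 4) - 14)² = (1*2 - 14)² = (2 - 14)² = (-12)² = 144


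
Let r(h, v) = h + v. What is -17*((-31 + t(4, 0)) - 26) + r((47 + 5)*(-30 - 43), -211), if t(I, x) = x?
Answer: -3038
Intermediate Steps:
-17*((-31 + t(4, 0)) - 26) + r((47 + 5)*(-30 - 43), -211) = -17*((-31 + 0) - 26) + ((47 + 5)*(-30 - 43) - 211) = -17*(-31 - 26) + (52*(-73) - 211) = -17*(-57) + (-3796 - 211) = 969 - 4007 = -3038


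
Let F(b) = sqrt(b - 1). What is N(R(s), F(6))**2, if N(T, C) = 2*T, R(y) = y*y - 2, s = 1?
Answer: 4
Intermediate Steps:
R(y) = -2 + y**2 (R(y) = y**2 - 2 = -2 + y**2)
F(b) = sqrt(-1 + b)
N(R(s), F(6))**2 = (2*(-2 + 1**2))**2 = (2*(-2 + 1))**2 = (2*(-1))**2 = (-2)**2 = 4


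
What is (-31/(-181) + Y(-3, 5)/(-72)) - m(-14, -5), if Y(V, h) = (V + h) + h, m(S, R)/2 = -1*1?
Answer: 27029/13032 ≈ 2.0740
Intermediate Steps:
m(S, R) = -2 (m(S, R) = 2*(-1*1) = 2*(-1) = -2)
Y(V, h) = V + 2*h
(-31/(-181) + Y(-3, 5)/(-72)) - m(-14, -5) = (-31/(-181) + (-3 + 2*5)/(-72)) - 1*(-2) = (-31*(-1/181) + (-3 + 10)*(-1/72)) + 2 = (31/181 + 7*(-1/72)) + 2 = (31/181 - 7/72) + 2 = 965/13032 + 2 = 27029/13032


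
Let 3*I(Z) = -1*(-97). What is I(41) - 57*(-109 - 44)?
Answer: 26260/3 ≈ 8753.3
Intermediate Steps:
I(Z) = 97/3 (I(Z) = (-1*(-97))/3 = (⅓)*97 = 97/3)
I(41) - 57*(-109 - 44) = 97/3 - 57*(-109 - 44) = 97/3 - 57*(-153) = 97/3 - 1*(-8721) = 97/3 + 8721 = 26260/3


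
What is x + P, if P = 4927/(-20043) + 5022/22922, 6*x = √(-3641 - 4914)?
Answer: -6140374/229712823 + I*√8555/6 ≈ -0.026731 + 15.416*I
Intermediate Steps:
x = I*√8555/6 (x = √(-3641 - 4914)/6 = √(-8555)/6 = (I*√8555)/6 = I*√8555/6 ≈ 15.416*I)
P = -6140374/229712823 (P = 4927*(-1/20043) + 5022*(1/22922) = -4927/20043 + 2511/11461 = -6140374/229712823 ≈ -0.026731)
x + P = I*√8555/6 - 6140374/229712823 = -6140374/229712823 + I*√8555/6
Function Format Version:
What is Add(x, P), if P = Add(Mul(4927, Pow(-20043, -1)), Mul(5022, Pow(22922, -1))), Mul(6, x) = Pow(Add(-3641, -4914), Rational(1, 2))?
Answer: Add(Rational(-6140374, 229712823), Mul(Rational(1, 6), I, Pow(8555, Rational(1, 2)))) ≈ Add(-0.026731, Mul(15.416, I))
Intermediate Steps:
x = Mul(Rational(1, 6), I, Pow(8555, Rational(1, 2))) (x = Mul(Rational(1, 6), Pow(Add(-3641, -4914), Rational(1, 2))) = Mul(Rational(1, 6), Pow(-8555, Rational(1, 2))) = Mul(Rational(1, 6), Mul(I, Pow(8555, Rational(1, 2)))) = Mul(Rational(1, 6), I, Pow(8555, Rational(1, 2))) ≈ Mul(15.416, I))
P = Rational(-6140374, 229712823) (P = Add(Mul(4927, Rational(-1, 20043)), Mul(5022, Rational(1, 22922))) = Add(Rational(-4927, 20043), Rational(2511, 11461)) = Rational(-6140374, 229712823) ≈ -0.026731)
Add(x, P) = Add(Mul(Rational(1, 6), I, Pow(8555, Rational(1, 2))), Rational(-6140374, 229712823)) = Add(Rational(-6140374, 229712823), Mul(Rational(1, 6), I, Pow(8555, Rational(1, 2))))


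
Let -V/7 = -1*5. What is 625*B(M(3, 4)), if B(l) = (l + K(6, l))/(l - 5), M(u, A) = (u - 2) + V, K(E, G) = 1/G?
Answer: 810625/1116 ≈ 726.37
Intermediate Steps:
K(E, G) = 1/G
V = 35 (V = -(-7)*5 = -7*(-5) = 35)
M(u, A) = 33 + u (M(u, A) = (u - 2) + 35 = (-2 + u) + 35 = 33 + u)
B(l) = (l + 1/l)/(-5 + l) (B(l) = (l + 1/l)/(l - 5) = (l + 1/l)/(-5 + l))
625*B(M(3, 4)) = 625*((1 + (33 + 3)²)/((33 + 3)*(-5 + (33 + 3)))) = 625*((1 + 36²)/(36*(-5 + 36))) = 625*((1/36)*(1 + 1296)/31) = 625*((1/36)*(1/31)*1297) = 625*(1297/1116) = 810625/1116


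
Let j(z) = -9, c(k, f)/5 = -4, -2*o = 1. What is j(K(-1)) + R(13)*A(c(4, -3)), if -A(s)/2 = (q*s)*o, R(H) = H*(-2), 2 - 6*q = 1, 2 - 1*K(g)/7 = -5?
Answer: 233/3 ≈ 77.667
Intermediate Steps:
K(g) = 49 (K(g) = 14 - 7*(-5) = 14 + 35 = 49)
o = -1/2 (o = -1/2*1 = -1/2 ≈ -0.50000)
c(k, f) = -20 (c(k, f) = 5*(-4) = -20)
q = 1/6 (q = 1/3 - 1/6*1 = 1/3 - 1/6 = 1/6 ≈ 0.16667)
R(H) = -2*H
A(s) = s/6 (A(s) = -2*s/6*(-1)/2 = -(-1)*s/6 = s/6)
j(K(-1)) + R(13)*A(c(4, -3)) = -9 + (-2*13)*((1/6)*(-20)) = -9 - 26*(-10/3) = -9 + 260/3 = 233/3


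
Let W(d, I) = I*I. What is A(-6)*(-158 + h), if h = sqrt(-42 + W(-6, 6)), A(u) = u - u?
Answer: 0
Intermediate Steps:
W(d, I) = I**2
A(u) = 0
h = I*sqrt(6) (h = sqrt(-42 + 6**2) = sqrt(-42 + 36) = sqrt(-6) = I*sqrt(6) ≈ 2.4495*I)
A(-6)*(-158 + h) = 0*(-158 + I*sqrt(6)) = 0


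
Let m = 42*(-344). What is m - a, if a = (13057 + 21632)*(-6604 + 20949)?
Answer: -497628153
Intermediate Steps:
m = -14448
a = 497613705 (a = 34689*14345 = 497613705)
m - a = -14448 - 1*497613705 = -14448 - 497613705 = -497628153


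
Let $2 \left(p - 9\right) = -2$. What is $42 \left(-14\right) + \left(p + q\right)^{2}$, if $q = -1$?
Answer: $-539$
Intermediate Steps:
$p = 8$ ($p = 9 + \frac{1}{2} \left(-2\right) = 9 - 1 = 8$)
$42 \left(-14\right) + \left(p + q\right)^{2} = 42 \left(-14\right) + \left(8 - 1\right)^{2} = -588 + 7^{2} = -588 + 49 = -539$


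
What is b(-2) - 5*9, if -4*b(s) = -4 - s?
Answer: -89/2 ≈ -44.500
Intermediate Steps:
b(s) = 1 + s/4 (b(s) = -(-4 - s)/4 = 1 + s/4)
b(-2) - 5*9 = (1 + (1/4)*(-2)) - 5*9 = (1 - 1/2) - 45 = 1/2 - 45 = -89/2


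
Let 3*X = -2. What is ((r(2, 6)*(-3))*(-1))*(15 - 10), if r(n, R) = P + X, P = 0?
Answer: -10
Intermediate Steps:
X = -2/3 (X = (1/3)*(-2) = -2/3 ≈ -0.66667)
r(n, R) = -2/3 (r(n, R) = 0 - 2/3 = -2/3)
((r(2, 6)*(-3))*(-1))*(15 - 10) = (-2/3*(-3)*(-1))*(15 - 10) = (2*(-1))*5 = -2*5 = -10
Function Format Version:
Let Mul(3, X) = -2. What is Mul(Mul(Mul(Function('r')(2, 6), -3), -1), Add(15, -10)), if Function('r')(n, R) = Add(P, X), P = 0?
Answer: -10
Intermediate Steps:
X = Rational(-2, 3) (X = Mul(Rational(1, 3), -2) = Rational(-2, 3) ≈ -0.66667)
Function('r')(n, R) = Rational(-2, 3) (Function('r')(n, R) = Add(0, Rational(-2, 3)) = Rational(-2, 3))
Mul(Mul(Mul(Function('r')(2, 6), -3), -1), Add(15, -10)) = Mul(Mul(Mul(Rational(-2, 3), -3), -1), Add(15, -10)) = Mul(Mul(2, -1), 5) = Mul(-2, 5) = -10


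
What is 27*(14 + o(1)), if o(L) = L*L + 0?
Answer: 405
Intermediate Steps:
o(L) = L² (o(L) = L² + 0 = L²)
27*(14 + o(1)) = 27*(14 + 1²) = 27*(14 + 1) = 27*15 = 405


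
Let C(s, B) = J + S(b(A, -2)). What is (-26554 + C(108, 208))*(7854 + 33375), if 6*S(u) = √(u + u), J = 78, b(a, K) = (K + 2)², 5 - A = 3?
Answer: -1091579004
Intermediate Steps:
A = 2 (A = 5 - 1*3 = 5 - 3 = 2)
b(a, K) = (2 + K)²
S(u) = √2*√u/6 (S(u) = √(u + u)/6 = √(2*u)/6 = (√2*√u)/6 = √2*√u/6)
C(s, B) = 78 (C(s, B) = 78 + √2*√((2 - 2)²)/6 = 78 + √2*√(0²)/6 = 78 + √2*√0/6 = 78 + (⅙)*√2*0 = 78 + 0 = 78)
(-26554 + C(108, 208))*(7854 + 33375) = (-26554 + 78)*(7854 + 33375) = -26476*41229 = -1091579004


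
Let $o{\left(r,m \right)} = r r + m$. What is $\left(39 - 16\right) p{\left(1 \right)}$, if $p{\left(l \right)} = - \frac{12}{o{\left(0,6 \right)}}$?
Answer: $-46$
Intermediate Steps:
$o{\left(r,m \right)} = m + r^{2}$ ($o{\left(r,m \right)} = r^{2} + m = m + r^{2}$)
$p{\left(l \right)} = -2$ ($p{\left(l \right)} = - \frac{12}{6 + 0^{2}} = - \frac{12}{6 + 0} = - \frac{12}{6} = \left(-12\right) \frac{1}{6} = -2$)
$\left(39 - 16\right) p{\left(1 \right)} = \left(39 - 16\right) \left(-2\right) = 23 \left(-2\right) = -46$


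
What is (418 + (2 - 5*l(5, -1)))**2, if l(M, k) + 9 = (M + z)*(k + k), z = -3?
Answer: 235225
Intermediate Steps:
l(M, k) = -9 + 2*k*(-3 + M) (l(M, k) = -9 + (M - 3)*(k + k) = -9 + (-3 + M)*(2*k) = -9 + 2*k*(-3 + M))
(418 + (2 - 5*l(5, -1)))**2 = (418 + (2 - 5*(-9 - 6*(-1) + 2*5*(-1))))**2 = (418 + (2 - 5*(-9 + 6 - 10)))**2 = (418 + (2 - 5*(-13)))**2 = (418 + (2 + 65))**2 = (418 + 67)**2 = 485**2 = 235225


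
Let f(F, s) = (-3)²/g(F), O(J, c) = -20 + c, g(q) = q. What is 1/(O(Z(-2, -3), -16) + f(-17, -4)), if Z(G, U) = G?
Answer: -17/621 ≈ -0.027375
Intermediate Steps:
f(F, s) = 9/F (f(F, s) = (-3)²/F = 9/F)
1/(O(Z(-2, -3), -16) + f(-17, -4)) = 1/((-20 - 16) + 9/(-17)) = 1/(-36 + 9*(-1/17)) = 1/(-36 - 9/17) = 1/(-621/17) = -17/621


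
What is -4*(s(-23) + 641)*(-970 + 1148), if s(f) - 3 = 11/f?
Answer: -10538312/23 ≈ -4.5819e+5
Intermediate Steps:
s(f) = 3 + 11/f
-4*(s(-23) + 641)*(-970 + 1148) = -4*((3 + 11/(-23)) + 641)*(-970 + 1148) = -4*((3 + 11*(-1/23)) + 641)*178 = -4*((3 - 11/23) + 641)*178 = -4*(58/23 + 641)*178 = -59204*178/23 = -4*2634578/23 = -10538312/23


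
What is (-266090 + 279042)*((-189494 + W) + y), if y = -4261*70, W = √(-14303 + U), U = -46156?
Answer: -6317519328 + 12952*I*√60459 ≈ -6.3175e+9 + 3.1847e+6*I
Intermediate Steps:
W = I*√60459 (W = √(-14303 - 46156) = √(-60459) = I*√60459 ≈ 245.88*I)
y = -298270
(-266090 + 279042)*((-189494 + W) + y) = (-266090 + 279042)*((-189494 + I*√60459) - 298270) = 12952*(-487764 + I*√60459) = -6317519328 + 12952*I*√60459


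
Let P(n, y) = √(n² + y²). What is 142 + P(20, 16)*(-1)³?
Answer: 142 - 4*√41 ≈ 116.39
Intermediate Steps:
142 + P(20, 16)*(-1)³ = 142 + √(20² + 16²)*(-1)³ = 142 + √(400 + 256)*(-1) = 142 + √656*(-1) = 142 + (4*√41)*(-1) = 142 - 4*√41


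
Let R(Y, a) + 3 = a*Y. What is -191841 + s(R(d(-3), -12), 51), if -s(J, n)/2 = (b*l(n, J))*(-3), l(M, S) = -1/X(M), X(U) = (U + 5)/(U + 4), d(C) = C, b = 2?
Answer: -2685939/14 ≈ -1.9185e+5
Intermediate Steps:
X(U) = (5 + U)/(4 + U)
R(Y, a) = -3 + Y*a (R(Y, a) = -3 + a*Y = -3 + Y*a)
l(M, S) = -(4 + M)/(5 + M) (l(M, S) = -1/((5 + M)/(4 + M)) = -(4 + M)/(5 + M))
s(J, n) = 12*(-4 - n)/(5 + n) (s(J, n) = -2*2*((-4 - n)/(5 + n))*(-3) = -2*2*(-4 - n)/(5 + n)*(-3) = -(-12)*(-4 - n)/(5 + n) = 12*(-4 - n)/(5 + n))
-191841 + s(R(d(-3), -12), 51) = -191841 + 12*(-4 - 1*51)/(5 + 51) = -191841 + 12*(-4 - 51)/56 = -191841 + 12*(1/56)*(-55) = -191841 - 165/14 = -2685939/14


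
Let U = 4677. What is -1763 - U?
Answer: -6440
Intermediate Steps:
-1763 - U = -1763 - 1*4677 = -1763 - 4677 = -6440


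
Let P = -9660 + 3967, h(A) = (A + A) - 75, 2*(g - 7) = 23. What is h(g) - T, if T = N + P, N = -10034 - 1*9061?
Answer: 24750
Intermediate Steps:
g = 37/2 (g = 7 + (½)*23 = 7 + 23/2 = 37/2 ≈ 18.500)
h(A) = -75 + 2*A (h(A) = 2*A - 75 = -75 + 2*A)
N = -19095 (N = -10034 - 9061 = -19095)
P = -5693
T = -24788 (T = -19095 - 5693 = -24788)
h(g) - T = (-75 + 2*(37/2)) - 1*(-24788) = (-75 + 37) + 24788 = -38 + 24788 = 24750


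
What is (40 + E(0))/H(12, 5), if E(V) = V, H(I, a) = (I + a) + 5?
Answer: 20/11 ≈ 1.8182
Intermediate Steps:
H(I, a) = 5 + I + a
(40 + E(0))/H(12, 5) = (40 + 0)/(5 + 12 + 5) = 40/22 = (1/22)*40 = 20/11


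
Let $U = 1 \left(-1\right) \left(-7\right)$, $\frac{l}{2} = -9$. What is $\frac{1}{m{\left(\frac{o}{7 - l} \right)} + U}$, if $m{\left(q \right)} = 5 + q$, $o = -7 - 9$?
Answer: $\frac{25}{284} \approx 0.088028$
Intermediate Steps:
$l = -18$ ($l = 2 \left(-9\right) = -18$)
$o = -16$ ($o = -7 - 9 = -16$)
$U = 7$ ($U = \left(-1\right) \left(-7\right) = 7$)
$\frac{1}{m{\left(\frac{o}{7 - l} \right)} + U} = \frac{1}{\left(5 - \frac{16}{7 - -18}\right) + 7} = \frac{1}{\left(5 - \frac{16}{7 + 18}\right) + 7} = \frac{1}{\left(5 - \frac{16}{25}\right) + 7} = \frac{1}{\frac{109}{25} + 7} = \frac{1}{\frac{284}{25}} = \frac{25}{284}$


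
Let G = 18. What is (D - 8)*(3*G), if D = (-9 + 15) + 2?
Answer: 0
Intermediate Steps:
D = 8 (D = 6 + 2 = 8)
(D - 8)*(3*G) = (8 - 8)*(3*18) = 0*54 = 0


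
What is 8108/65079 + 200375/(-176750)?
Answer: -13265275/13145958 ≈ -1.0091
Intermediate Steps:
8108/65079 + 200375/(-176750) = 8108*(1/65079) + 200375*(-1/176750) = 8108/65079 - 229/202 = -13265275/13145958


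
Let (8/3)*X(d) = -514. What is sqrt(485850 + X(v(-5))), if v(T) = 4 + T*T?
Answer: sqrt(1942629)/2 ≈ 696.89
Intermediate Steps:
v(T) = 4 + T**2
X(d) = -771/4 (X(d) = (3/8)*(-514) = -771/4)
sqrt(485850 + X(v(-5))) = sqrt(485850 - 771/4) = sqrt(1942629/4) = sqrt(1942629)/2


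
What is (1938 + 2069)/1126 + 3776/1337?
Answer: 9609135/1505462 ≈ 6.3829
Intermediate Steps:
(1938 + 2069)/1126 + 3776/1337 = 4007*(1/1126) + 3776*(1/1337) = 4007/1126 + 3776/1337 = 9609135/1505462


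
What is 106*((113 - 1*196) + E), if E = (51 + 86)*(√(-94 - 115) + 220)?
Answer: 3186042 + 14522*I*√209 ≈ 3.186e+6 + 2.0994e+5*I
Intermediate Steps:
E = 30140 + 137*I*√209 (E = 137*(√(-209) + 220) = 137*(I*√209 + 220) = 137*(220 + I*√209) = 30140 + 137*I*√209 ≈ 30140.0 + 1980.6*I)
106*((113 - 1*196) + E) = 106*((113 - 1*196) + (30140 + 137*I*√209)) = 106*((113 - 196) + (30140 + 137*I*√209)) = 106*(-83 + (30140 + 137*I*√209)) = 106*(30057 + 137*I*√209) = 3186042 + 14522*I*√209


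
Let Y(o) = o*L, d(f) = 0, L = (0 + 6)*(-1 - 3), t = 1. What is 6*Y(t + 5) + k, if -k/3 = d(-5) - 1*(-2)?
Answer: -870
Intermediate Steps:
L = -24 (L = 6*(-4) = -24)
Y(o) = -24*o (Y(o) = o*(-24) = -24*o)
k = -6 (k = -3*(0 - 1*(-2)) = -3*(0 + 2) = -3*2 = -6)
6*Y(t + 5) + k = 6*(-24*(1 + 5)) - 6 = 6*(-24*6) - 6 = 6*(-144) - 6 = -864 - 6 = -870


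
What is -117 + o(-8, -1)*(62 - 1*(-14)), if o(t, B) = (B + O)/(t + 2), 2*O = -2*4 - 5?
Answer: -22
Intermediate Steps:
O = -13/2 (O = (-2*4 - 5)/2 = (-8 - 5)/2 = (½)*(-13) = -13/2 ≈ -6.5000)
o(t, B) = (-13/2 + B)/(2 + t) (o(t, B) = (B - 13/2)/(t + 2) = (-13/2 + B)/(2 + t))
-117 + o(-8, -1)*(62 - 1*(-14)) = -117 + ((-13/2 - 1)/(2 - 8))*(62 - 1*(-14)) = -117 + (-15/2/(-6))*(62 + 14) = -117 - ⅙*(-15/2)*76 = -117 + (5/4)*76 = -117 + 95 = -22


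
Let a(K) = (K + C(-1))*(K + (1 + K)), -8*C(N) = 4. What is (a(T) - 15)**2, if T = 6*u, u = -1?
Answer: 12769/4 ≈ 3192.3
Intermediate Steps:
C(N) = -1/2 (C(N) = -1/8*4 = -1/2)
T = -6 (T = 6*(-1) = -6)
a(K) = (1 + 2*K)*(-1/2 + K) (a(K) = (K - 1/2)*(K + (1 + K)) = (-1/2 + K)*(1 + 2*K) = (1 + 2*K)*(-1/2 + K))
(a(T) - 15)**2 = ((-1/2 + 2*(-6)**2) - 15)**2 = ((-1/2 + 2*36) - 15)**2 = ((-1/2 + 72) - 15)**2 = (143/2 - 15)**2 = (113/2)**2 = 12769/4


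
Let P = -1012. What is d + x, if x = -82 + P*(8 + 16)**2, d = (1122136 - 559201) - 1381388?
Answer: -1401447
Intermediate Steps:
d = -818453 (d = 562935 - 1381388 = -818453)
x = -582994 (x = -82 - 1012*(8 + 16)**2 = -82 - 1012*24**2 = -82 - 1012*576 = -82 - 582912 = -582994)
d + x = -818453 - 582994 = -1401447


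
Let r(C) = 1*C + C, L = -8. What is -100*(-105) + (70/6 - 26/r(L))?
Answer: 252319/24 ≈ 10513.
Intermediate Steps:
r(C) = 2*C (r(C) = C + C = 2*C)
-100*(-105) + (70/6 - 26/r(L)) = -100*(-105) + (70/6 - 26/(2*(-8))) = 10500 + (70*(⅙) - 26/(-16)) = 10500 + (35/3 - 26*(-1/16)) = 10500 + (35/3 + 13/8) = 10500 + 319/24 = 252319/24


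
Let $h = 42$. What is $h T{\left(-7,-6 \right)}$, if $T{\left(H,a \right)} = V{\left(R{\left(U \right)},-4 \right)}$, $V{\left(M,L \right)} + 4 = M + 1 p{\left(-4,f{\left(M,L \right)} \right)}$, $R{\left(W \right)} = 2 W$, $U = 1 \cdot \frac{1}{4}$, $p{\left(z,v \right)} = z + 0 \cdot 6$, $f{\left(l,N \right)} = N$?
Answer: $-315$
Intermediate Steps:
$p{\left(z,v \right)} = z$ ($p{\left(z,v \right)} = z + 0 = z$)
$U = \frac{1}{4}$ ($U = 1 \cdot \frac{1}{4} = \frac{1}{4} \approx 0.25$)
$V{\left(M,L \right)} = -8 + M$ ($V{\left(M,L \right)} = -4 + \left(M + 1 \left(-4\right)\right) = -4 + \left(M - 4\right) = -4 + \left(-4 + M\right) = -8 + M$)
$T{\left(H,a \right)} = - \frac{15}{2}$ ($T{\left(H,a \right)} = -8 + 2 \cdot \frac{1}{4} = -8 + \frac{1}{2} = - \frac{15}{2}$)
$h T{\left(-7,-6 \right)} = 42 \left(- \frac{15}{2}\right) = -315$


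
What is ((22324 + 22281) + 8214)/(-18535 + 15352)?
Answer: -52819/3183 ≈ -16.594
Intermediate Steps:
((22324 + 22281) + 8214)/(-18535 + 15352) = (44605 + 8214)/(-3183) = 52819*(-1/3183) = -52819/3183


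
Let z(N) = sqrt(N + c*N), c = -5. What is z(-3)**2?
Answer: 12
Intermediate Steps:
z(N) = 2*sqrt(-N) (z(N) = sqrt(N - 5*N) = sqrt(-4*N) = 2*sqrt(-N))
z(-3)**2 = (2*sqrt(-1*(-3)))**2 = (2*sqrt(3))**2 = 12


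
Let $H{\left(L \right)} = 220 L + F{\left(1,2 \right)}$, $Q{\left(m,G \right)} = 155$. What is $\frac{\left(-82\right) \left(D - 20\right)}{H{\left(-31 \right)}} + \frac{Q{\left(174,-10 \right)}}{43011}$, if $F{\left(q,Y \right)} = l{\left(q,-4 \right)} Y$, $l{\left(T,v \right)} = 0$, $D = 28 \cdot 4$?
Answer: $\frac{81383021}{73333755} \approx 1.1098$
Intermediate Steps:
$D = 112$
$F{\left(q,Y \right)} = 0$ ($F{\left(q,Y \right)} = 0 Y = 0$)
$H{\left(L \right)} = 220 L$ ($H{\left(L \right)} = 220 L + 0 = 220 L$)
$\frac{\left(-82\right) \left(D - 20\right)}{H{\left(-31 \right)}} + \frac{Q{\left(174,-10 \right)}}{43011} = \frac{\left(-82\right) \left(112 - 20\right)}{220 \left(-31\right)} + \frac{155}{43011} = \frac{\left(-82\right) 92}{-6820} + 155 \cdot \frac{1}{43011} = \left(-7544\right) \left(- \frac{1}{6820}\right) + \frac{155}{43011} = \frac{1886}{1705} + \frac{155}{43011} = \frac{81383021}{73333755}$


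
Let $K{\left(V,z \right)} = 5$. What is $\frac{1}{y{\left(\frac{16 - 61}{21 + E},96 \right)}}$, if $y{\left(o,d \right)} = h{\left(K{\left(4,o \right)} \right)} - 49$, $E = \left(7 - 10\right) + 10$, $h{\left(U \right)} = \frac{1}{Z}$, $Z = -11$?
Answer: $- \frac{11}{540} \approx -0.02037$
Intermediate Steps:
$h{\left(U \right)} = - \frac{1}{11}$ ($h{\left(U \right)} = \frac{1}{-11} = - \frac{1}{11}$)
$E = 7$ ($E = -3 + 10 = 7$)
$y{\left(o,d \right)} = - \frac{540}{11}$ ($y{\left(o,d \right)} = - \frac{1}{11} - 49 = - \frac{540}{11}$)
$\frac{1}{y{\left(\frac{16 - 61}{21 + E},96 \right)}} = \frac{1}{- \frac{540}{11}} = - \frac{11}{540}$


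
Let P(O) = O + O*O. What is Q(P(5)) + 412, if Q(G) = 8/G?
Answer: 6184/15 ≈ 412.27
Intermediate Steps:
P(O) = O + O²
Q(P(5)) + 412 = 8/((5*(1 + 5))) + 412 = 8/((5*6)) + 412 = 8/30 + 412 = 8*(1/30) + 412 = 4/15 + 412 = 6184/15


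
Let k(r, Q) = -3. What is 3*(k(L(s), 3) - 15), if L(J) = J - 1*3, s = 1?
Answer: -54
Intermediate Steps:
L(J) = -3 + J (L(J) = J - 3 = -3 + J)
3*(k(L(s), 3) - 15) = 3*(-3 - 15) = 3*(-18) = -54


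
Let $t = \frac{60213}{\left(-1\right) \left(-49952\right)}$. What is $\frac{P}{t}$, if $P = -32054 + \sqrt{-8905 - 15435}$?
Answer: $- \frac{1601161408}{60213} + \frac{99904 i \sqrt{6085}}{60213} \approx -26592.0 + 129.43 i$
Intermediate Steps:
$P = -32054 + 2 i \sqrt{6085}$ ($P = -32054 + \sqrt{-24340} = -32054 + 2 i \sqrt{6085} \approx -32054.0 + 156.01 i$)
$t = \frac{60213}{49952} \approx 1.2054$
$\frac{P}{t} = \frac{-32054 + 2 i \sqrt{6085}}{\frac{60213}{49952}} = \left(-32054 + 2 i \sqrt{6085}\right) \frac{49952}{60213} = - \frac{1601161408}{60213} + \frac{99904 i \sqrt{6085}}{60213}$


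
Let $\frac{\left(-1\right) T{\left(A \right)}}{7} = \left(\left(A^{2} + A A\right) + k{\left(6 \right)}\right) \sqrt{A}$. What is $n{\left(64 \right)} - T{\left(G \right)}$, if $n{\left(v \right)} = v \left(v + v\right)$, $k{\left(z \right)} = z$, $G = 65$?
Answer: $8192 + 59192 \sqrt{65} \approx 4.8541 \cdot 10^{5}$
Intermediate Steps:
$T{\left(A \right)} = - 7 \sqrt{A} \left(6 + 2 A^{2}\right)$ ($T{\left(A \right)} = - 7 \left(\left(A^{2} + A A\right) + 6\right) \sqrt{A} = - 7 \left(\left(A^{2} + A^{2}\right) + 6\right) \sqrt{A} = - 7 \left(2 A^{2} + 6\right) \sqrt{A} = - 7 \left(6 + 2 A^{2}\right) \sqrt{A} = - 7 \sqrt{A} \left(6 + 2 A^{2}\right)$)
$n{\left(v \right)} = 2 v^{2}$ ($n{\left(v \right)} = v 2 v = 2 v^{2}$)
$n{\left(64 \right)} - T{\left(G \right)} = 2 \cdot 64^{2} - 14 \sqrt{65} \left(-3 - 65^{2}\right) = 2 \cdot 4096 - 14 \sqrt{65} \left(-3 - 4225\right) = 8192 - 14 \sqrt{65} \left(-3 - 4225\right) = 8192 - 14 \sqrt{65} \left(-4228\right) = 8192 - - 59192 \sqrt{65} = 8192 + 59192 \sqrt{65}$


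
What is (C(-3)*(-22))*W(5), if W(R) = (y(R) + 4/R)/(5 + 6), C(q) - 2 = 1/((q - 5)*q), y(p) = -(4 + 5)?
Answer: 2009/60 ≈ 33.483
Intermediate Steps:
y(p) = -9 (y(p) = -1*9 = -9)
C(q) = 2 + 1/(q*(-5 + q)) (C(q) = 2 + 1/((q - 5)*q) = 2 + 1/((-5 + q)*q) = 2 + 1/(q*(-5 + q)))
W(R) = -9/11 + 4/(11*R) (W(R) = (-9 + 4/R)/(5 + 6) = (-9 + 4/R)/11 = (-9 + 4/R)*(1/11) = -9/11 + 4/(11*R))
(C(-3)*(-22))*W(5) = (((1 - 10*(-3) + 2*(-3)²)/((-3)*(-5 - 3)))*(-22))*((1/11)*(4 - 9*5)/5) = (-⅓*(1 + 30 + 2*9)/(-8)*(-22))*((1/11)*(⅕)*(4 - 45)) = (-⅓*(-⅛)*(1 + 30 + 18)*(-22))*((1/11)*(⅕)*(-41)) = (-⅓*(-⅛)*49*(-22))*(-41/55) = ((49/24)*(-22))*(-41/55) = -539/12*(-41/55) = 2009/60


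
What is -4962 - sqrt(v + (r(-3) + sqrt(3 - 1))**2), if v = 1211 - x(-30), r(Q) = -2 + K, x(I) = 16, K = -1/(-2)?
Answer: -4962 - sqrt(4797 - 12*sqrt(2))/2 ≈ -4996.6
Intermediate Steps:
K = 1/2 (K = -1*(-1/2) = 1/2 ≈ 0.50000)
r(Q) = -3/2 (r(Q) = -2 + 1/2 = -3/2)
v = 1195 (v = 1211 - 1*16 = 1211 - 16 = 1195)
-4962 - sqrt(v + (r(-3) + sqrt(3 - 1))**2) = -4962 - sqrt(1195 + (-3/2 + sqrt(3 - 1))**2) = -4962 - sqrt(1195 + (-3/2 + sqrt(2))**2)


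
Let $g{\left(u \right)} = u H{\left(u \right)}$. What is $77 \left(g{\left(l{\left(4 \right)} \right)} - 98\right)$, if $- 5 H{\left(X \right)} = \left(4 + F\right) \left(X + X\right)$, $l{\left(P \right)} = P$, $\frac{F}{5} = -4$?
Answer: $\frac{1694}{5} \approx 338.8$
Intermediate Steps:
$F = -20$ ($F = 5 \left(-4\right) = -20$)
$H{\left(X \right)} = \frac{32 X}{5}$ ($H{\left(X \right)} = - \frac{\left(4 - 20\right) \left(X + X\right)}{5} = - \frac{\left(-16\right) 2 X}{5} = - \frac{\left(-32\right) X}{5} = \frac{32 X}{5}$)
$g{\left(u \right)} = \frac{32 u^{2}}{5}$ ($g{\left(u \right)} = u \frac{32 u}{5} = \frac{32 u^{2}}{5}$)
$77 \left(g{\left(l{\left(4 \right)} \right)} - 98\right) = 77 \left(\frac{32 \cdot 4^{2}}{5} - 98\right) = 77 \left(\frac{32}{5} \cdot 16 - 98\right) = 77 \left(\frac{512}{5} - 98\right) = 77 \cdot \frac{22}{5} = \frac{1694}{5}$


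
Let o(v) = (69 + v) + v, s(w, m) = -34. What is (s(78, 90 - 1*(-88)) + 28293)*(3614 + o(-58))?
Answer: 100799853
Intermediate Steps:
o(v) = 69 + 2*v
(s(78, 90 - 1*(-88)) + 28293)*(3614 + o(-58)) = (-34 + 28293)*(3614 + (69 + 2*(-58))) = 28259*(3614 + (69 - 116)) = 28259*(3614 - 47) = 28259*3567 = 100799853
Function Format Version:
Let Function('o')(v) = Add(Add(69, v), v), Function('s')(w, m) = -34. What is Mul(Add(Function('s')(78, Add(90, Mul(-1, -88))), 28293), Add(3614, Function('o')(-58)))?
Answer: 100799853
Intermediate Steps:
Function('o')(v) = Add(69, Mul(2, v))
Mul(Add(Function('s')(78, Add(90, Mul(-1, -88))), 28293), Add(3614, Function('o')(-58))) = Mul(Add(-34, 28293), Add(3614, Add(69, Mul(2, -58)))) = Mul(28259, Add(3614, Add(69, -116))) = Mul(28259, Add(3614, -47)) = Mul(28259, 3567) = 100799853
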